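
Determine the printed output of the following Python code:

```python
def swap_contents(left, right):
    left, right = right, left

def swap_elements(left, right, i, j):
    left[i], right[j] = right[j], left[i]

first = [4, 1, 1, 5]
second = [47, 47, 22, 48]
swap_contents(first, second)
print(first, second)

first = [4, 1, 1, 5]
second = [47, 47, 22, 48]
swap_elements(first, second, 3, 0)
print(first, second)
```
[4, 1, 1, 5] [47, 47, 22, 48]
[4, 1, 1, 47] [5, 47, 22, 48]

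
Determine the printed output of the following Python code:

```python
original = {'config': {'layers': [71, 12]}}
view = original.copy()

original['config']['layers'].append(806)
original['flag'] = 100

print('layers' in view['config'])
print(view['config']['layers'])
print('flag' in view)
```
True
[71, 12, 806]
False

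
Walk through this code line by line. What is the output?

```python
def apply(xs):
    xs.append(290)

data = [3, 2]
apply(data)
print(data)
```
[3, 2, 290]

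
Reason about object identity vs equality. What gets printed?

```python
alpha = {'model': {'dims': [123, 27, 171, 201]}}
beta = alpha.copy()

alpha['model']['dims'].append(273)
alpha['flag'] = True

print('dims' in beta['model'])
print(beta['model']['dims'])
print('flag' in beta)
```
True
[123, 27, 171, 201, 273]
False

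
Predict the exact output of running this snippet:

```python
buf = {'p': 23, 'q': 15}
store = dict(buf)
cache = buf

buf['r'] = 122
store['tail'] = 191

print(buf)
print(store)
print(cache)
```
{'p': 23, 'q': 15, 'r': 122}
{'p': 23, 'q': 15, 'tail': 191}
{'p': 23, 'q': 15, 'r': 122}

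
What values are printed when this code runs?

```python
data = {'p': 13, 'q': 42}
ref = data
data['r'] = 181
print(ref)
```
{'p': 13, 'q': 42, 'r': 181}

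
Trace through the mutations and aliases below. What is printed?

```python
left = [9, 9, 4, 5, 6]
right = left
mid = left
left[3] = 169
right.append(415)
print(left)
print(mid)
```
[9, 9, 4, 169, 6, 415]
[9, 9, 4, 169, 6, 415]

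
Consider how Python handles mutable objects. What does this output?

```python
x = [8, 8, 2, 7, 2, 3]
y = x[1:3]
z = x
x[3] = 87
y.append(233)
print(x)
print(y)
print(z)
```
[8, 8, 2, 87, 2, 3]
[8, 2, 233]
[8, 8, 2, 87, 2, 3]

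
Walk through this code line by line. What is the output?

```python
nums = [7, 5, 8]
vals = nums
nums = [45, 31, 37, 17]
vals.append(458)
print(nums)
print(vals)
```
[45, 31, 37, 17]
[7, 5, 8, 458]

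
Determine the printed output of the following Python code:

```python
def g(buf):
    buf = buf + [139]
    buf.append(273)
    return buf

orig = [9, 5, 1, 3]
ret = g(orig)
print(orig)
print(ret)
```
[9, 5, 1, 3]
[9, 5, 1, 3, 139, 273]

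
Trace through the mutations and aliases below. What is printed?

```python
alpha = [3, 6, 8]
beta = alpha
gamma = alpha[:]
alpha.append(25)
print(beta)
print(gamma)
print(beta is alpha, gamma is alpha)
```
[3, 6, 8, 25]
[3, 6, 8]
True False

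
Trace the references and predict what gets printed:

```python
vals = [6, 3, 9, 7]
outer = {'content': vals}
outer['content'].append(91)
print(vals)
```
[6, 3, 9, 7, 91]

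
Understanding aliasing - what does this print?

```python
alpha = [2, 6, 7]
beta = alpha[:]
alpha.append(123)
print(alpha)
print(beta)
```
[2, 6, 7, 123]
[2, 6, 7]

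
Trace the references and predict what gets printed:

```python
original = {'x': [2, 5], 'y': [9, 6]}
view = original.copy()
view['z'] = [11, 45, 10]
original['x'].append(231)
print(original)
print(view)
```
{'x': [2, 5, 231], 'y': [9, 6]}
{'x': [2, 5, 231], 'y': [9, 6], 'z': [11, 45, 10]}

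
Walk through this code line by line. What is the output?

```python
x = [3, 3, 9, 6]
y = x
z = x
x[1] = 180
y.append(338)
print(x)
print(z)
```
[3, 180, 9, 6, 338]
[3, 180, 9, 6, 338]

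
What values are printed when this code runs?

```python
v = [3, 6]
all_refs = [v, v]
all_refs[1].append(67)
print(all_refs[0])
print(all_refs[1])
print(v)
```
[3, 6, 67]
[3, 6, 67]
[3, 6, 67]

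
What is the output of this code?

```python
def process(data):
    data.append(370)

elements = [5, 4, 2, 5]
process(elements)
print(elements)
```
[5, 4, 2, 5, 370]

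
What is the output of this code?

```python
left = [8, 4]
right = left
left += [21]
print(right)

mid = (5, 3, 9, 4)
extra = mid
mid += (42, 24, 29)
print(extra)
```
[8, 4, 21]
(5, 3, 9, 4)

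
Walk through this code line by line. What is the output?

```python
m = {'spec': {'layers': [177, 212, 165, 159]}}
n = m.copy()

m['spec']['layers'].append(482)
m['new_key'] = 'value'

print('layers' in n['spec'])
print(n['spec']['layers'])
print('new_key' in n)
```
True
[177, 212, 165, 159, 482]
False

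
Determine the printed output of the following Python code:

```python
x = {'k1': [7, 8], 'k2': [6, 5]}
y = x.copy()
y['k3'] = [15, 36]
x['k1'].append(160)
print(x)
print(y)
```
{'k1': [7, 8, 160], 'k2': [6, 5]}
{'k1': [7, 8, 160], 'k2': [6, 5], 'k3': [15, 36]}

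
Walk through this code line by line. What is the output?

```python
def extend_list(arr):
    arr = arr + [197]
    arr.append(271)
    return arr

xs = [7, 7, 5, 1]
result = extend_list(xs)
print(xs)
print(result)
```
[7, 7, 5, 1]
[7, 7, 5, 1, 197, 271]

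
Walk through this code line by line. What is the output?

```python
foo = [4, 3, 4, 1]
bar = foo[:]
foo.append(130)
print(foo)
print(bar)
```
[4, 3, 4, 1, 130]
[4, 3, 4, 1]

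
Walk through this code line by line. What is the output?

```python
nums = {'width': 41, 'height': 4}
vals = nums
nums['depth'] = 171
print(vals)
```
{'width': 41, 'height': 4, 'depth': 171}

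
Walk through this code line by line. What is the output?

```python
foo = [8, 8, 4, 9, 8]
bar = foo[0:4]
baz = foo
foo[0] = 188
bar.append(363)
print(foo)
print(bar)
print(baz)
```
[188, 8, 4, 9, 8]
[8, 8, 4, 9, 363]
[188, 8, 4, 9, 8]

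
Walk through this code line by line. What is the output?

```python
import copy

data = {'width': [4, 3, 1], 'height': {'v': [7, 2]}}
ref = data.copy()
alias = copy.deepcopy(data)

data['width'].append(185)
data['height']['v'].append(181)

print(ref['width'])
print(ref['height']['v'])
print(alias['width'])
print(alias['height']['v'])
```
[4, 3, 1, 185]
[7, 2, 181]
[4, 3, 1]
[7, 2]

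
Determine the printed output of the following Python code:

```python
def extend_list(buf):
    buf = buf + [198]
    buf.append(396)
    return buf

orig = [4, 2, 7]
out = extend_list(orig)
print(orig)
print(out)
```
[4, 2, 7]
[4, 2, 7, 198, 396]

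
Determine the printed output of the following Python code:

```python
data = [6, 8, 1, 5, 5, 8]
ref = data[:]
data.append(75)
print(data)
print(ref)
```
[6, 8, 1, 5, 5, 8, 75]
[6, 8, 1, 5, 5, 8]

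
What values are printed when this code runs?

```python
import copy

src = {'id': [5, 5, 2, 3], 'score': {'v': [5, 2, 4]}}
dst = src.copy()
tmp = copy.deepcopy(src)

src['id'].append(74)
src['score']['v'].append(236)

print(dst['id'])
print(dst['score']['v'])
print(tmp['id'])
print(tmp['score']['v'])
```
[5, 5, 2, 3, 74]
[5, 2, 4, 236]
[5, 5, 2, 3]
[5, 2, 4]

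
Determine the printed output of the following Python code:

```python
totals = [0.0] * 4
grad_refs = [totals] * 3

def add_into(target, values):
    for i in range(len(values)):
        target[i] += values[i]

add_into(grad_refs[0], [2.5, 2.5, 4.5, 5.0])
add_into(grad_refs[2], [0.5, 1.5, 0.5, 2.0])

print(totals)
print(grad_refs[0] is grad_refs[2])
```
[3.0, 4.0, 5.0, 7.0]
True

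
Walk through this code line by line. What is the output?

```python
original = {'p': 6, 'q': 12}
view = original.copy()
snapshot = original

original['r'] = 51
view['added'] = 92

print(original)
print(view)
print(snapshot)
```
{'p': 6, 'q': 12, 'r': 51}
{'p': 6, 'q': 12, 'added': 92}
{'p': 6, 'q': 12, 'r': 51}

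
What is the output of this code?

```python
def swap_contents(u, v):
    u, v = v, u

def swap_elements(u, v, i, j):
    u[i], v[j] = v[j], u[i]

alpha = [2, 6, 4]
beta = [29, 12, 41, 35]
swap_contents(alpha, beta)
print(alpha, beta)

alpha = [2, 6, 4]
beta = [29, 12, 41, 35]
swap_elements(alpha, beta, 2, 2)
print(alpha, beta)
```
[2, 6, 4] [29, 12, 41, 35]
[2, 6, 41] [29, 12, 4, 35]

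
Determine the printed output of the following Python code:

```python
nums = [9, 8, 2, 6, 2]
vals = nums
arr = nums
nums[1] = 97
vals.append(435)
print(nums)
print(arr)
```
[9, 97, 2, 6, 2, 435]
[9, 97, 2, 6, 2, 435]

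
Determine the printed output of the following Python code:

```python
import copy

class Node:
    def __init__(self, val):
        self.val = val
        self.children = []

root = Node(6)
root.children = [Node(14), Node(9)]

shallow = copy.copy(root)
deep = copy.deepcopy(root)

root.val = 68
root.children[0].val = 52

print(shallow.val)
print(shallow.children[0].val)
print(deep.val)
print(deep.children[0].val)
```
6
52
6
14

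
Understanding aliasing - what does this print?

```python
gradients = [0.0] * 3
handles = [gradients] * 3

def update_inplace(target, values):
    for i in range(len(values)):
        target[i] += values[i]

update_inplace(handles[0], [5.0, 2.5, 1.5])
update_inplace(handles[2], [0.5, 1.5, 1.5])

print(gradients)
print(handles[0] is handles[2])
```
[5.5, 4.0, 3.0]
True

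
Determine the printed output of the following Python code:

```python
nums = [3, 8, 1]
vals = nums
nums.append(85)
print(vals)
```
[3, 8, 1, 85]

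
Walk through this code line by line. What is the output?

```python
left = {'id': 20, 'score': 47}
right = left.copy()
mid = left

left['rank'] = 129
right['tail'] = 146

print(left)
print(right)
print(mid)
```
{'id': 20, 'score': 47, 'rank': 129}
{'id': 20, 'score': 47, 'tail': 146}
{'id': 20, 'score': 47, 'rank': 129}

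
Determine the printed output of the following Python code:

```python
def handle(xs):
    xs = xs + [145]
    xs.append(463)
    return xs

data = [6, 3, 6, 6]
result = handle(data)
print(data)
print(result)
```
[6, 3, 6, 6]
[6, 3, 6, 6, 145, 463]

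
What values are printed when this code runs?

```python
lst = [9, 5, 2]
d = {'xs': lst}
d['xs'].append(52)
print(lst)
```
[9, 5, 2, 52]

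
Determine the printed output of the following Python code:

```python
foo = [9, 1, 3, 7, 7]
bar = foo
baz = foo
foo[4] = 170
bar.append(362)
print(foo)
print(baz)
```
[9, 1, 3, 7, 170, 362]
[9, 1, 3, 7, 170, 362]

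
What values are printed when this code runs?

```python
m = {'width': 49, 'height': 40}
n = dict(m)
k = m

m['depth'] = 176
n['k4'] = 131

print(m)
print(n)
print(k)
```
{'width': 49, 'height': 40, 'depth': 176}
{'width': 49, 'height': 40, 'k4': 131}
{'width': 49, 'height': 40, 'depth': 176}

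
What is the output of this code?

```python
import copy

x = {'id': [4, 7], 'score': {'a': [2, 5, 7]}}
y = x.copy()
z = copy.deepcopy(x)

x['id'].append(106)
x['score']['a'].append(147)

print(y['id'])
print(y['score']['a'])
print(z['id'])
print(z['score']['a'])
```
[4, 7, 106]
[2, 5, 7, 147]
[4, 7]
[2, 5, 7]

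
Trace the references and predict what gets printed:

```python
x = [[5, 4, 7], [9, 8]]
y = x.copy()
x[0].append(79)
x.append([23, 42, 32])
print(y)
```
[[5, 4, 7, 79], [9, 8]]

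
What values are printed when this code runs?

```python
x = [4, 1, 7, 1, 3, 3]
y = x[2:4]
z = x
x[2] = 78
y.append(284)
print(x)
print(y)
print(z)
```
[4, 1, 78, 1, 3, 3]
[7, 1, 284]
[4, 1, 78, 1, 3, 3]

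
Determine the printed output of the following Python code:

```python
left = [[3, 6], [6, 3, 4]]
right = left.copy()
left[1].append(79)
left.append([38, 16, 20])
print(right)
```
[[3, 6], [6, 3, 4, 79]]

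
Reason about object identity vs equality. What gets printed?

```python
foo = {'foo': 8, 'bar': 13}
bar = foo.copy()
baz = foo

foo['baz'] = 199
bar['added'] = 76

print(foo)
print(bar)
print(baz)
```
{'foo': 8, 'bar': 13, 'baz': 199}
{'foo': 8, 'bar': 13, 'added': 76}
{'foo': 8, 'bar': 13, 'baz': 199}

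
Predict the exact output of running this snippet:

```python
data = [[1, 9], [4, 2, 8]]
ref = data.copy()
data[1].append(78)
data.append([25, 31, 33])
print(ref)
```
[[1, 9], [4, 2, 8, 78]]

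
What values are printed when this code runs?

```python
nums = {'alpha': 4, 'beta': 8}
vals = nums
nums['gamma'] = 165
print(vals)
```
{'alpha': 4, 'beta': 8, 'gamma': 165}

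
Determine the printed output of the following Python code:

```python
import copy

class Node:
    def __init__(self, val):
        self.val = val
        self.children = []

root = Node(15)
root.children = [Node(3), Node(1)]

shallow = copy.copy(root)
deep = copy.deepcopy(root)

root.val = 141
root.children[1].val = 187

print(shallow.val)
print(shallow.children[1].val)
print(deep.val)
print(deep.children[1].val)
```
15
187
15
1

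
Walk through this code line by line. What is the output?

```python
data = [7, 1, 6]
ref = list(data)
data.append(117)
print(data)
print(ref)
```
[7, 1, 6, 117]
[7, 1, 6]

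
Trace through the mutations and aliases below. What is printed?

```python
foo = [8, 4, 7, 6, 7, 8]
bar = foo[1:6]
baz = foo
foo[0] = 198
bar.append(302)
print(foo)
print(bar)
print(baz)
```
[198, 4, 7, 6, 7, 8]
[4, 7, 6, 7, 8, 302]
[198, 4, 7, 6, 7, 8]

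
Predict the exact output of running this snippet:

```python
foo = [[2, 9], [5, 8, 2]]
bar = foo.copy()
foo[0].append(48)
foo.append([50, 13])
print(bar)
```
[[2, 9, 48], [5, 8, 2]]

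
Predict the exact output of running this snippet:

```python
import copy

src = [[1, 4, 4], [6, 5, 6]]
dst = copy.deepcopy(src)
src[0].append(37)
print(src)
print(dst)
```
[[1, 4, 4, 37], [6, 5, 6]]
[[1, 4, 4], [6, 5, 6]]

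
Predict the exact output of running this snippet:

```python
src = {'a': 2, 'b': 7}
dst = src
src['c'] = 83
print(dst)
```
{'a': 2, 'b': 7, 'c': 83}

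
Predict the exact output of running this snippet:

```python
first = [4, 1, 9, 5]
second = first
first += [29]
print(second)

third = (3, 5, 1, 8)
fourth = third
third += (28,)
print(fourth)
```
[4, 1, 9, 5, 29]
(3, 5, 1, 8)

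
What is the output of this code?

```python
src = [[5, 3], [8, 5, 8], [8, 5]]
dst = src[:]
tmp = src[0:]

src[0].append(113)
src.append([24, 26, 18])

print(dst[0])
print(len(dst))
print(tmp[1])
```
[5, 3, 113]
3
[8, 5, 8]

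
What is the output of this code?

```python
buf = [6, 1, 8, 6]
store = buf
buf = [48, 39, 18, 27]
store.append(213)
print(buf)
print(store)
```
[48, 39, 18, 27]
[6, 1, 8, 6, 213]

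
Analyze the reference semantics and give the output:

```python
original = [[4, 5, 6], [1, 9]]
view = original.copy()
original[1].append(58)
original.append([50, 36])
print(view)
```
[[4, 5, 6], [1, 9, 58]]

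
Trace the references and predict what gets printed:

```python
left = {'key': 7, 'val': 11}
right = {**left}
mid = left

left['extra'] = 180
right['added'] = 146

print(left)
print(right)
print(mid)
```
{'key': 7, 'val': 11, 'extra': 180}
{'key': 7, 'val': 11, 'added': 146}
{'key': 7, 'val': 11, 'extra': 180}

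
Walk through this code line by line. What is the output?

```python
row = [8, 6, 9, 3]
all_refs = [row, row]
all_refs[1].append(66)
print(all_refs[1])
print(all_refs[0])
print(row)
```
[8, 6, 9, 3, 66]
[8, 6, 9, 3, 66]
[8, 6, 9, 3, 66]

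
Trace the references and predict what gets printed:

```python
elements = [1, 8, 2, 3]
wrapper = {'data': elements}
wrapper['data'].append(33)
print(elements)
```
[1, 8, 2, 3, 33]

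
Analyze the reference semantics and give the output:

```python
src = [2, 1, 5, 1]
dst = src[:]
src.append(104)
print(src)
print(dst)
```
[2, 1, 5, 1, 104]
[2, 1, 5, 1]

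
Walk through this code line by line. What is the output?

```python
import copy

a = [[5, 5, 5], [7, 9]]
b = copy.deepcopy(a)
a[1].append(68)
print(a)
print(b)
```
[[5, 5, 5], [7, 9, 68]]
[[5, 5, 5], [7, 9]]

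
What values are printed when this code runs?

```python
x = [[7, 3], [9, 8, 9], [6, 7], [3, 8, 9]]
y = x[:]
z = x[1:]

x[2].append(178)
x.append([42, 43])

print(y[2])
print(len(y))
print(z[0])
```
[6, 7, 178]
4
[9, 8, 9]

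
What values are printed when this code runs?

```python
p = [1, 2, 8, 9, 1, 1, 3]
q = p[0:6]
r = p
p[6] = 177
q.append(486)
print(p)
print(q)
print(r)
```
[1, 2, 8, 9, 1, 1, 177]
[1, 2, 8, 9, 1, 1, 486]
[1, 2, 8, 9, 1, 1, 177]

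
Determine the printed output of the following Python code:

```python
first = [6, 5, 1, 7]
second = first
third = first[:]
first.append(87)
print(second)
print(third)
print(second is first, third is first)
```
[6, 5, 1, 7, 87]
[6, 5, 1, 7]
True False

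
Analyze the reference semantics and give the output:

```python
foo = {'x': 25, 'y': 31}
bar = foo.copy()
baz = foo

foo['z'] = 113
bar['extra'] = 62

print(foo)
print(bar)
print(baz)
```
{'x': 25, 'y': 31, 'z': 113}
{'x': 25, 'y': 31, 'extra': 62}
{'x': 25, 'y': 31, 'z': 113}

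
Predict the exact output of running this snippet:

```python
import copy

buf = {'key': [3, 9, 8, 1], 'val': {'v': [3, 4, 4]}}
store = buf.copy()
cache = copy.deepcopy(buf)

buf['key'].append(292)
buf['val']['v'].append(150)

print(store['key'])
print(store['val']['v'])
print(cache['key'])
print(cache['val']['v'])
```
[3, 9, 8, 1, 292]
[3, 4, 4, 150]
[3, 9, 8, 1]
[3, 4, 4]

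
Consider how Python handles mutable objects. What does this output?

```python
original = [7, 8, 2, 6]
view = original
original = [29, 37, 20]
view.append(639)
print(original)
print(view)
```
[29, 37, 20]
[7, 8, 2, 6, 639]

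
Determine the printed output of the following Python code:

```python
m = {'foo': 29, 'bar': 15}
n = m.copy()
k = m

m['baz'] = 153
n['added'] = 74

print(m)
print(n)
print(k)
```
{'foo': 29, 'bar': 15, 'baz': 153}
{'foo': 29, 'bar': 15, 'added': 74}
{'foo': 29, 'bar': 15, 'baz': 153}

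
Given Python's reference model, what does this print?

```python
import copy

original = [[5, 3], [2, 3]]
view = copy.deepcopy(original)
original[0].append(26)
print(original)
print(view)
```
[[5, 3, 26], [2, 3]]
[[5, 3], [2, 3]]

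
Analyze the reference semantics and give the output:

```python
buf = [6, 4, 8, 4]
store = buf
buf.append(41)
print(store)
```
[6, 4, 8, 4, 41]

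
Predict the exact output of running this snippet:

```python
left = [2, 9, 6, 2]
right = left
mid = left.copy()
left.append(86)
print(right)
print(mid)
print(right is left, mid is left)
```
[2, 9, 6, 2, 86]
[2, 9, 6, 2]
True False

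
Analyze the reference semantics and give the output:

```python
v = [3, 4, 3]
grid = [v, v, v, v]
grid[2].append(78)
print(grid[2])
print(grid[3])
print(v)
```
[3, 4, 3, 78]
[3, 4, 3, 78]
[3, 4, 3, 78]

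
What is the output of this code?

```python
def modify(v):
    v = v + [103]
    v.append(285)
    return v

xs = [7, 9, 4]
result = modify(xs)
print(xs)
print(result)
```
[7, 9, 4]
[7, 9, 4, 103, 285]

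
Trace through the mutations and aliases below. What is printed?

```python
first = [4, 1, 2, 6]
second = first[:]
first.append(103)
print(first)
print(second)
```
[4, 1, 2, 6, 103]
[4, 1, 2, 6]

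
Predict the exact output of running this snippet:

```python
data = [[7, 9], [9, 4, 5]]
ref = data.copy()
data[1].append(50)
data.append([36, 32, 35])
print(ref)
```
[[7, 9], [9, 4, 5, 50]]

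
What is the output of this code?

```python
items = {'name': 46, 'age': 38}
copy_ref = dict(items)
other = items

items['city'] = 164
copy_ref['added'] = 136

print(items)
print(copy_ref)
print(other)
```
{'name': 46, 'age': 38, 'city': 164}
{'name': 46, 'age': 38, 'added': 136}
{'name': 46, 'age': 38, 'city': 164}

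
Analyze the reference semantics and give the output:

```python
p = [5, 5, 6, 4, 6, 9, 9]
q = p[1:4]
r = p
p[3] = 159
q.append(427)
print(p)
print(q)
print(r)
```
[5, 5, 6, 159, 6, 9, 9]
[5, 6, 4, 427]
[5, 5, 6, 159, 6, 9, 9]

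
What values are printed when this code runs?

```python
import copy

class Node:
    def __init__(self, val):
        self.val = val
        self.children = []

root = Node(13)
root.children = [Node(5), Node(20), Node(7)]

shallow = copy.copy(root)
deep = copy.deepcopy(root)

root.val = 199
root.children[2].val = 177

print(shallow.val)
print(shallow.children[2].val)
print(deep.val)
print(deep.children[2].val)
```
13
177
13
7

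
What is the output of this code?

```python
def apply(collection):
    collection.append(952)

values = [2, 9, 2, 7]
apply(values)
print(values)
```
[2, 9, 2, 7, 952]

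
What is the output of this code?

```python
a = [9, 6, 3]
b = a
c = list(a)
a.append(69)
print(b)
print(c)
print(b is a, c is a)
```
[9, 6, 3, 69]
[9, 6, 3]
True False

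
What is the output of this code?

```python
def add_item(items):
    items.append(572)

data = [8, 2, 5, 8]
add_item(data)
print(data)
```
[8, 2, 5, 8, 572]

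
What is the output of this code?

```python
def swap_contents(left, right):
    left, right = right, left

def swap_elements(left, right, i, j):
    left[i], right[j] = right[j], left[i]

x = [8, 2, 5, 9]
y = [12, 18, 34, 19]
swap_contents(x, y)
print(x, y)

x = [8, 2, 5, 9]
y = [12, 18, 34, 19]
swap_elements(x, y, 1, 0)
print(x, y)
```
[8, 2, 5, 9] [12, 18, 34, 19]
[8, 12, 5, 9] [2, 18, 34, 19]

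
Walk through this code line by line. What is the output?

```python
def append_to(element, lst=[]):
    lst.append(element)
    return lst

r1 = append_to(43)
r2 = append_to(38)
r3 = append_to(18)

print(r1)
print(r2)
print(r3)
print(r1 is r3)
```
[43, 38, 18]
[43, 38, 18]
[43, 38, 18]
True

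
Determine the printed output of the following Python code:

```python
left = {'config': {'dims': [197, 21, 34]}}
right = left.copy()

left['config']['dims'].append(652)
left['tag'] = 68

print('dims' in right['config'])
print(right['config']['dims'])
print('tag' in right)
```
True
[197, 21, 34, 652]
False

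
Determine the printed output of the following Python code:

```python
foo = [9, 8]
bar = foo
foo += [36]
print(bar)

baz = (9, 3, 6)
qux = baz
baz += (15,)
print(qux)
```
[9, 8, 36]
(9, 3, 6)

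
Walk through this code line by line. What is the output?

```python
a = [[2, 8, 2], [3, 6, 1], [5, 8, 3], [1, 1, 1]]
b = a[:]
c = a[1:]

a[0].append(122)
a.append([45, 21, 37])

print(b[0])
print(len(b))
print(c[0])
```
[2, 8, 2, 122]
4
[3, 6, 1]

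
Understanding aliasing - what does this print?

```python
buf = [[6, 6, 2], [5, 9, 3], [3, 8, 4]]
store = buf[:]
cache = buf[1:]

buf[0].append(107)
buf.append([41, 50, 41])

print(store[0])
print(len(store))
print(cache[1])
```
[6, 6, 2, 107]
3
[3, 8, 4]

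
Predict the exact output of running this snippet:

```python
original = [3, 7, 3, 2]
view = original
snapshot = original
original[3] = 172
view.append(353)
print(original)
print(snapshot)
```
[3, 7, 3, 172, 353]
[3, 7, 3, 172, 353]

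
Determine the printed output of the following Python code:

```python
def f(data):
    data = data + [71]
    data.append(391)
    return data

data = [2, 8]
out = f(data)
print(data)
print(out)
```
[2, 8]
[2, 8, 71, 391]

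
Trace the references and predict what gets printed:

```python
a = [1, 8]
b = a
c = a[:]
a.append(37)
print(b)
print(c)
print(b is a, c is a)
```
[1, 8, 37]
[1, 8]
True False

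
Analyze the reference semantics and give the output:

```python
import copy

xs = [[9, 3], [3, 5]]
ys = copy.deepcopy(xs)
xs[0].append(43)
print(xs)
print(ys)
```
[[9, 3, 43], [3, 5]]
[[9, 3], [3, 5]]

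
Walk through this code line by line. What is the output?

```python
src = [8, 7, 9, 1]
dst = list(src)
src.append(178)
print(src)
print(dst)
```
[8, 7, 9, 1, 178]
[8, 7, 9, 1]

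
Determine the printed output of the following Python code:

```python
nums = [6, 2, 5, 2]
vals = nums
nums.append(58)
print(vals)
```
[6, 2, 5, 2, 58]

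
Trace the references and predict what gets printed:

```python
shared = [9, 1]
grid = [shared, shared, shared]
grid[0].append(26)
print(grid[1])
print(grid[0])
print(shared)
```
[9, 1, 26]
[9, 1, 26]
[9, 1, 26]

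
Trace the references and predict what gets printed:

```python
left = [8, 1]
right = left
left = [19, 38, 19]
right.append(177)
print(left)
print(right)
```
[19, 38, 19]
[8, 1, 177]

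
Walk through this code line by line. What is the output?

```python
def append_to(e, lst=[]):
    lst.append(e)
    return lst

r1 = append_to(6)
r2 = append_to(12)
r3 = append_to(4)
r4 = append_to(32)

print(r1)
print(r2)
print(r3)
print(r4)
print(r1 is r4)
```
[6, 12, 4, 32]
[6, 12, 4, 32]
[6, 12, 4, 32]
[6, 12, 4, 32]
True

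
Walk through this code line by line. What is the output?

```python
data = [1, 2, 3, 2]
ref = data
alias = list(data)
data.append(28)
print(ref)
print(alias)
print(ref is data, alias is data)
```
[1, 2, 3, 2, 28]
[1, 2, 3, 2]
True False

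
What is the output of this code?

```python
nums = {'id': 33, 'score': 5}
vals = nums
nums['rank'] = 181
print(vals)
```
{'id': 33, 'score': 5, 'rank': 181}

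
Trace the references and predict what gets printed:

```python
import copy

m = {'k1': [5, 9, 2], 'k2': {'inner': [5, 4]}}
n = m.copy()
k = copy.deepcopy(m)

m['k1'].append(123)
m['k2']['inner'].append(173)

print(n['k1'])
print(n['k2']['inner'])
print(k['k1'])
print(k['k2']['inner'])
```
[5, 9, 2, 123]
[5, 4, 173]
[5, 9, 2]
[5, 4]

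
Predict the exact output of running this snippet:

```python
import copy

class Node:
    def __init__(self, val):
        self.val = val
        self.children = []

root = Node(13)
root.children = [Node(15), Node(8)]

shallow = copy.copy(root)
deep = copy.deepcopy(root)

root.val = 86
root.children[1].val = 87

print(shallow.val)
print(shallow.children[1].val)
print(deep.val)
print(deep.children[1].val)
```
13
87
13
8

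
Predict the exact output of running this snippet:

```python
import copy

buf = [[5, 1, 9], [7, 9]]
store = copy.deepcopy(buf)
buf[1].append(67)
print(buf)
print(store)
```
[[5, 1, 9], [7, 9, 67]]
[[5, 1, 9], [7, 9]]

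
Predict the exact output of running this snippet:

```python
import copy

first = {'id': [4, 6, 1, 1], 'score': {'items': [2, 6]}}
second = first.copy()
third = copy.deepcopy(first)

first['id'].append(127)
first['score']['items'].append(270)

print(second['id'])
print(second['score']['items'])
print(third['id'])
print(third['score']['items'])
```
[4, 6, 1, 1, 127]
[2, 6, 270]
[4, 6, 1, 1]
[2, 6]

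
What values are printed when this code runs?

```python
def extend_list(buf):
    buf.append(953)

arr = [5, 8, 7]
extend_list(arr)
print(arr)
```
[5, 8, 7, 953]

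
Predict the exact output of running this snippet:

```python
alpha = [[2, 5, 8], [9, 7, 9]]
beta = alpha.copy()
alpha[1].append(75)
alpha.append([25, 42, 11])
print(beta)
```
[[2, 5, 8], [9, 7, 9, 75]]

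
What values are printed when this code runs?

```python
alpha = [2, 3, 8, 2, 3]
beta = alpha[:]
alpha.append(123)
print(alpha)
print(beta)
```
[2, 3, 8, 2, 3, 123]
[2, 3, 8, 2, 3]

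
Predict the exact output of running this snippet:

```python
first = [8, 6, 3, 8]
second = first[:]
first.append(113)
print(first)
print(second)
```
[8, 6, 3, 8, 113]
[8, 6, 3, 8]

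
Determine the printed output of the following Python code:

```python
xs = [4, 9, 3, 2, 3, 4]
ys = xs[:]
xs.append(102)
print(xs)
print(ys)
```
[4, 9, 3, 2, 3, 4, 102]
[4, 9, 3, 2, 3, 4]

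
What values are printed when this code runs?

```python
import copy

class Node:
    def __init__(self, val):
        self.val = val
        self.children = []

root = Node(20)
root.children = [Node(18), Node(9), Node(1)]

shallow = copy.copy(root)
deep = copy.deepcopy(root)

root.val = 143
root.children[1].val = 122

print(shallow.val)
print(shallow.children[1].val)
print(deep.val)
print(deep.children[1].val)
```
20
122
20
9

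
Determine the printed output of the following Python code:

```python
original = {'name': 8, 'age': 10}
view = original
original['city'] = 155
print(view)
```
{'name': 8, 'age': 10, 'city': 155}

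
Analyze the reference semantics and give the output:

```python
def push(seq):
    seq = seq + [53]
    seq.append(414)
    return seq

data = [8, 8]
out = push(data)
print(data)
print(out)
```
[8, 8]
[8, 8, 53, 414]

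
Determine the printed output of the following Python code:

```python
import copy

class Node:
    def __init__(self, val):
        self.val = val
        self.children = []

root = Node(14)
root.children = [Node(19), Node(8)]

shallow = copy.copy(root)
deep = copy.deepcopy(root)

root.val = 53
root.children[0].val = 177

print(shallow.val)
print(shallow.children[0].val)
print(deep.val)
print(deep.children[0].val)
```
14
177
14
19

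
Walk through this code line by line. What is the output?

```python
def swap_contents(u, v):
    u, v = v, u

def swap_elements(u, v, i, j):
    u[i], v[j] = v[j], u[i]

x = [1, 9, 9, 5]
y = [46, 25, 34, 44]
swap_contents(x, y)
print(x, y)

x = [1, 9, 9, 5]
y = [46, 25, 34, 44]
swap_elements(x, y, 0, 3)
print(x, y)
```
[1, 9, 9, 5] [46, 25, 34, 44]
[44, 9, 9, 5] [46, 25, 34, 1]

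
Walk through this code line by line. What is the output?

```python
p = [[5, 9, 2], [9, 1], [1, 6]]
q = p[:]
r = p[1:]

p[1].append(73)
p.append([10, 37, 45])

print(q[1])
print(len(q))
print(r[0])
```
[9, 1, 73]
3
[9, 1, 73]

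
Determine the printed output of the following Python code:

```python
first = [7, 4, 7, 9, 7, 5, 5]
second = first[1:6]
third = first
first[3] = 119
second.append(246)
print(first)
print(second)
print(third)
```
[7, 4, 7, 119, 7, 5, 5]
[4, 7, 9, 7, 5, 246]
[7, 4, 7, 119, 7, 5, 5]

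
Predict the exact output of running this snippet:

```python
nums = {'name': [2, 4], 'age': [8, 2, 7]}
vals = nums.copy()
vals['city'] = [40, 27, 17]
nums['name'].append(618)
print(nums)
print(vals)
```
{'name': [2, 4, 618], 'age': [8, 2, 7]}
{'name': [2, 4, 618], 'age': [8, 2, 7], 'city': [40, 27, 17]}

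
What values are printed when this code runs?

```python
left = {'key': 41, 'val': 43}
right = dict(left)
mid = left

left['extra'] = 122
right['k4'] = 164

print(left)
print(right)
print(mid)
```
{'key': 41, 'val': 43, 'extra': 122}
{'key': 41, 'val': 43, 'k4': 164}
{'key': 41, 'val': 43, 'extra': 122}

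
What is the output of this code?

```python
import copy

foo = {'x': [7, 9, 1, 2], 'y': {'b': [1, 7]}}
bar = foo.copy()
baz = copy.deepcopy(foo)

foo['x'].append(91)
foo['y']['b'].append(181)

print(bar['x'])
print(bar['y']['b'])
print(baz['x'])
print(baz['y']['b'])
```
[7, 9, 1, 2, 91]
[1, 7, 181]
[7, 9, 1, 2]
[1, 7]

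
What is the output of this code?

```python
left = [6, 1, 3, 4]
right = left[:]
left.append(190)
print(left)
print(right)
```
[6, 1, 3, 4, 190]
[6, 1, 3, 4]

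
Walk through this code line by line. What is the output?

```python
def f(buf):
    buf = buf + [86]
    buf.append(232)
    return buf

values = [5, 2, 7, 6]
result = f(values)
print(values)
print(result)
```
[5, 2, 7, 6]
[5, 2, 7, 6, 86, 232]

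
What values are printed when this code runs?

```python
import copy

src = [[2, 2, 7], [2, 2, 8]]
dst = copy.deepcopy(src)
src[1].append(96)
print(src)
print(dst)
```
[[2, 2, 7], [2, 2, 8, 96]]
[[2, 2, 7], [2, 2, 8]]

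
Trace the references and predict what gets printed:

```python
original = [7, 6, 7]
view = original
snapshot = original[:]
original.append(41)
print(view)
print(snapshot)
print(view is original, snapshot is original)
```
[7, 6, 7, 41]
[7, 6, 7]
True False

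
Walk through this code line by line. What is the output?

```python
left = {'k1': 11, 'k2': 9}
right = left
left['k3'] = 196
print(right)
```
{'k1': 11, 'k2': 9, 'k3': 196}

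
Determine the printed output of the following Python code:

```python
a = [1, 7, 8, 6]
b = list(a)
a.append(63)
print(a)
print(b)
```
[1, 7, 8, 6, 63]
[1, 7, 8, 6]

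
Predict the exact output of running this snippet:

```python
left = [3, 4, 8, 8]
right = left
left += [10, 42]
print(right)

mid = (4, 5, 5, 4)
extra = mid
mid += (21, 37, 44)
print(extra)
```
[3, 4, 8, 8, 10, 42]
(4, 5, 5, 4)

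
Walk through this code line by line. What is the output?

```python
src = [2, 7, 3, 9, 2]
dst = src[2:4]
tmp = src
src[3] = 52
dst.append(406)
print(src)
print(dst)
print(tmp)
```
[2, 7, 3, 52, 2]
[3, 9, 406]
[2, 7, 3, 52, 2]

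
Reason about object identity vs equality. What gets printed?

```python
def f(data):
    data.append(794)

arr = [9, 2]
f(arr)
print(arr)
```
[9, 2, 794]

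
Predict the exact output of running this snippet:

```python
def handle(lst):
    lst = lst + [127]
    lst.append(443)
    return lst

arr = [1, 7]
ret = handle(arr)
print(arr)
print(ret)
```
[1, 7]
[1, 7, 127, 443]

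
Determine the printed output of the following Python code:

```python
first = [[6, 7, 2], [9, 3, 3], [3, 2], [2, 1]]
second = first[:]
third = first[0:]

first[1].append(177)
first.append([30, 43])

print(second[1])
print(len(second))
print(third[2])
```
[9, 3, 3, 177]
4
[3, 2]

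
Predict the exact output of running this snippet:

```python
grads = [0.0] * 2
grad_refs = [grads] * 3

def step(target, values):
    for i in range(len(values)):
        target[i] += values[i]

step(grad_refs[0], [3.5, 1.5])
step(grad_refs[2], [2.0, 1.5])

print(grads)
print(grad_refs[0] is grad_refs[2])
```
[5.5, 3.0]
True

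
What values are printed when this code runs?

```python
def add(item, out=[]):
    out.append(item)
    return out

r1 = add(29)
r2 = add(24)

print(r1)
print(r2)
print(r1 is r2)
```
[29, 24]
[29, 24]
True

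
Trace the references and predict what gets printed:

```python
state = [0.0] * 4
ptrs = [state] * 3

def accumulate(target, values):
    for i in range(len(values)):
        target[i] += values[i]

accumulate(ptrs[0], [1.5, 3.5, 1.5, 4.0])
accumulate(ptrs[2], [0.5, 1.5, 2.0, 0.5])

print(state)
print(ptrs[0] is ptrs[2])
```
[2.0, 5.0, 3.5, 4.5]
True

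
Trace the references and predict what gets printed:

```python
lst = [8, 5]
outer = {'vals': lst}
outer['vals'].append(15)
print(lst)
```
[8, 5, 15]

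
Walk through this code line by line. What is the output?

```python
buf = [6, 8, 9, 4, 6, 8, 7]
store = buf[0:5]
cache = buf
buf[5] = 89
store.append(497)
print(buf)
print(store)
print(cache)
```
[6, 8, 9, 4, 6, 89, 7]
[6, 8, 9, 4, 6, 497]
[6, 8, 9, 4, 6, 89, 7]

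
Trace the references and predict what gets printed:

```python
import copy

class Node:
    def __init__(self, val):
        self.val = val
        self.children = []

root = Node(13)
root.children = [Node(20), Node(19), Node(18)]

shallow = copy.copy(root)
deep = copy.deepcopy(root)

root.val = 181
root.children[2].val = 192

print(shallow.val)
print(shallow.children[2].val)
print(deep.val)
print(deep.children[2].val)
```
13
192
13
18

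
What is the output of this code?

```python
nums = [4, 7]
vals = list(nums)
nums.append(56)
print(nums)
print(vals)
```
[4, 7, 56]
[4, 7]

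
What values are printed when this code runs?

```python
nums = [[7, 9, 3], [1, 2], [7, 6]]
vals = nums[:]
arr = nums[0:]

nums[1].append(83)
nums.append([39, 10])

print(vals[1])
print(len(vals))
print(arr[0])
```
[1, 2, 83]
3
[7, 9, 3]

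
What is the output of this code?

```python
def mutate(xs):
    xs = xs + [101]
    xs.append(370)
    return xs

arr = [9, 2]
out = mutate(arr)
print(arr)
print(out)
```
[9, 2]
[9, 2, 101, 370]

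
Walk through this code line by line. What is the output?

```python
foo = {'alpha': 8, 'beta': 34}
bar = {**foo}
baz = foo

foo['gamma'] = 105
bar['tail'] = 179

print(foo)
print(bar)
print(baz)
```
{'alpha': 8, 'beta': 34, 'gamma': 105}
{'alpha': 8, 'beta': 34, 'tail': 179}
{'alpha': 8, 'beta': 34, 'gamma': 105}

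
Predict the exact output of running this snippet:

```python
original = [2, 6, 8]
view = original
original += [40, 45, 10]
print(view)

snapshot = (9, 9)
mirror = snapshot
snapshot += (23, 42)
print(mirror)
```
[2, 6, 8, 40, 45, 10]
(9, 9)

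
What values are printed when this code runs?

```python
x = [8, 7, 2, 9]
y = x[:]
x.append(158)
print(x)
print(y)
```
[8, 7, 2, 9, 158]
[8, 7, 2, 9]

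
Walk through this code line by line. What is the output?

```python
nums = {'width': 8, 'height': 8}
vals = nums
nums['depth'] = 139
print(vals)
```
{'width': 8, 'height': 8, 'depth': 139}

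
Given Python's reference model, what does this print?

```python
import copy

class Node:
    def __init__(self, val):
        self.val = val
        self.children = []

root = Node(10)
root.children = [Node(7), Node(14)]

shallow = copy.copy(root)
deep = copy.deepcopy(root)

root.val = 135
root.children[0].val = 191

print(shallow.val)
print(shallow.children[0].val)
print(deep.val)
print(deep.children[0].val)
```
10
191
10
7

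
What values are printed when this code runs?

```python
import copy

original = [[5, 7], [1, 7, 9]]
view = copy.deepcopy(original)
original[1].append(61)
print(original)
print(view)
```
[[5, 7], [1, 7, 9, 61]]
[[5, 7], [1, 7, 9]]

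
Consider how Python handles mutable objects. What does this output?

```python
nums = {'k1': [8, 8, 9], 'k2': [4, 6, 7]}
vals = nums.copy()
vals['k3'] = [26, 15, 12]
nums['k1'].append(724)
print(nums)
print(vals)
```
{'k1': [8, 8, 9, 724], 'k2': [4, 6, 7]}
{'k1': [8, 8, 9, 724], 'k2': [4, 6, 7], 'k3': [26, 15, 12]}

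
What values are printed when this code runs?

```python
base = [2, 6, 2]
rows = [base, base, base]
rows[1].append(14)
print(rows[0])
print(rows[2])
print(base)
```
[2, 6, 2, 14]
[2, 6, 2, 14]
[2, 6, 2, 14]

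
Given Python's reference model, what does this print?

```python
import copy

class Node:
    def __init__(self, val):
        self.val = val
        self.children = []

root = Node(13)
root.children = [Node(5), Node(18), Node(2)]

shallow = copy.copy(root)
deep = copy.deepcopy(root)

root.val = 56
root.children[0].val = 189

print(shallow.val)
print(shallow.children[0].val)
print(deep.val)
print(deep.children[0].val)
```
13
189
13
5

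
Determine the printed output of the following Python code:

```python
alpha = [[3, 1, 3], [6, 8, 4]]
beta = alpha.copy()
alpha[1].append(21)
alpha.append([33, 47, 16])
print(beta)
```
[[3, 1, 3], [6, 8, 4, 21]]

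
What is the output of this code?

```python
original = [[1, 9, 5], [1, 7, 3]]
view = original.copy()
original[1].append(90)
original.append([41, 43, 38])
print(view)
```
[[1, 9, 5], [1, 7, 3, 90]]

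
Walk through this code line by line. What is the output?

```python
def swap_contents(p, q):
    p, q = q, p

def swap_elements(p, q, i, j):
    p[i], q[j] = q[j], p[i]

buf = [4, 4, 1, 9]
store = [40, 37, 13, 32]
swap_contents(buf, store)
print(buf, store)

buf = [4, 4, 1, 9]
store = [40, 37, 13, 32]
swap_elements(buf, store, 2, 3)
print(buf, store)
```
[4, 4, 1, 9] [40, 37, 13, 32]
[4, 4, 32, 9] [40, 37, 13, 1]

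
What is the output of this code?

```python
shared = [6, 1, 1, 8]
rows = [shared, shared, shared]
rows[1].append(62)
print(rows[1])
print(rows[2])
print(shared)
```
[6, 1, 1, 8, 62]
[6, 1, 1, 8, 62]
[6, 1, 1, 8, 62]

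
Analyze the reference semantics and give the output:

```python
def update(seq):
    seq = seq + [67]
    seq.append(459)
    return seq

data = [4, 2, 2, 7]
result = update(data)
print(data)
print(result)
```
[4, 2, 2, 7]
[4, 2, 2, 7, 67, 459]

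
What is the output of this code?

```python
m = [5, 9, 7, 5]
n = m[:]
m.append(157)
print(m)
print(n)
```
[5, 9, 7, 5, 157]
[5, 9, 7, 5]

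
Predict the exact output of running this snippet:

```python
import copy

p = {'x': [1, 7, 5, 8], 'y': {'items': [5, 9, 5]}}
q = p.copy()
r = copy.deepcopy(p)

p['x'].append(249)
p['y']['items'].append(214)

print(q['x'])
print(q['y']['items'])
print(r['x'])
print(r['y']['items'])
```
[1, 7, 5, 8, 249]
[5, 9, 5, 214]
[1, 7, 5, 8]
[5, 9, 5]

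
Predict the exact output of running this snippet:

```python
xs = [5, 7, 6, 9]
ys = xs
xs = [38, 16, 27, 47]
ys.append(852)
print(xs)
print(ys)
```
[38, 16, 27, 47]
[5, 7, 6, 9, 852]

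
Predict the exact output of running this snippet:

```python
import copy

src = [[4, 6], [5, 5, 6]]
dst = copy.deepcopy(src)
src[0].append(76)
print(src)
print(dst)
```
[[4, 6, 76], [5, 5, 6]]
[[4, 6], [5, 5, 6]]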